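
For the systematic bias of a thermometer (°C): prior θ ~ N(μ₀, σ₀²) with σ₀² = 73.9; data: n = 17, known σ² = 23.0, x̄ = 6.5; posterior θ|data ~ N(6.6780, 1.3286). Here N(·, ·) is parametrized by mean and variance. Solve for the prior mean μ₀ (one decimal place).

μ₀ = 16.4

With known observation variance, the Normal–Normal posterior has precision τ_n = τ₀ + n/σ² and mean μ_n = (τ₀μ₀ + (n/σ²)x̄)/τ_n.
Here τ₀ = 1/73.9 = 0.013532 and τ_data = 17/23.0 = 0.739130, so τ_n = 0.752662.
Rearranging for μ₀: μ₀ = (μ_n·τ_n − τ_data·x̄)/τ₀ = (6.6780·0.752662 − 0.739130·6.5) / 0.013532 = 0.221932/0.013532 ≈ 16.4.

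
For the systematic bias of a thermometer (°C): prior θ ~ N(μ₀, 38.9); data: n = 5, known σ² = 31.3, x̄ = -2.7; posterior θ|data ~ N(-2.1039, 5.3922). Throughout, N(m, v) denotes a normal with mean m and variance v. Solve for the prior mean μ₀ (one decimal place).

μ₀ = 1.6

With known observation variance, the Normal–Normal posterior has precision τ_n = τ₀ + n/σ² and mean μ_n = (τ₀μ₀ + (n/σ²)x̄)/τ_n.
Here τ₀ = 1/38.9 = 0.025707 and τ_data = 5/31.3 = 0.159744, so τ_n = 0.185451.
Rearranging for μ₀: μ₀ = (μ_n·τ_n − τ_data·x̄)/τ₀ = (-2.1039·0.185451 − 0.159744·-2.7) / 0.025707 = 0.041138/0.025707 ≈ 1.6.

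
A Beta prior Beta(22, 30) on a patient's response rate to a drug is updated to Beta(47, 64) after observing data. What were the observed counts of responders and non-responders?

A Beta(α, β) prior with s successes and f failures in binomial data gives a Beta(α+s, β+f) posterior.
Match parameters: s=47−22=25, f=64−30=34.

25 responders and 34 non-responders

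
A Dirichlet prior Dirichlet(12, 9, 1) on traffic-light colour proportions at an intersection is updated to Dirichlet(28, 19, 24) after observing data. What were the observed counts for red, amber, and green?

For a Dirichlet(α) prior with multinomial counts c, the posterior is Dirichlet(α + c) componentwise.
Counts are posterior − prior componentwise: 28−12=16, 19−9=10, 24−1=23.

counts (16, 10, 23)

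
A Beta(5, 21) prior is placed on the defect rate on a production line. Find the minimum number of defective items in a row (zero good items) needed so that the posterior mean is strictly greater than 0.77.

After k defective items and 0 good items the posterior is Beta(5+k, 21), with mean (5+k)/(5+21+k).
Set (5+k)/(26+k) > 0.77 and solve: k > (0.77·26 − 5)/(1 − 0.77) = 65.304.
The smallest integer exceeding 65.304 is 66, and checking k=66: (71)/(92) = 0.7717 > 0.77.

k = 66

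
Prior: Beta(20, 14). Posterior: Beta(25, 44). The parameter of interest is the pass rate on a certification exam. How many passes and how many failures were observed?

A Beta(α, β) prior with s successes and f failures in binomial data gives a Beta(α+s, β+f) posterior.
Match parameters: s=25−20=5, f=44−14=30.

5 passes and 30 failures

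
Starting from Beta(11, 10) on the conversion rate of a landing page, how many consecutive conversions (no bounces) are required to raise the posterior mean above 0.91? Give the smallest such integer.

After k conversions and 0 bounces the posterior is Beta(11+k, 10), with mean (11+k)/(11+10+k).
Set (11+k)/(21+k) > 0.91 and solve: k > (0.91·21 − 11)/(1 − 0.91) = 90.111.
The smallest integer exceeding 90.111 is 91, and checking k=91: (102)/(112) = 0.9107 > 0.91.

k = 91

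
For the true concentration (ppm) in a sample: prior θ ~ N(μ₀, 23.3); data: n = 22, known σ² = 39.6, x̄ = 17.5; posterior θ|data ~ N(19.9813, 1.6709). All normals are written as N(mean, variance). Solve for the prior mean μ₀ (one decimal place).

The posterior mean is a precision-weighted average: μ_n = (τ₀μ₀ + τ_data·x̄)/(τ₀+τ_data), with τ₀=1/σ₀² and τ_data=n/σ².
Here τ₀ = 1/23.3 = 0.042918 and τ_data = 22/39.6 = 0.555556, so τ_n = 0.598474.
Rearranging for μ₀: μ₀ = (μ_n·τ_n − τ_data·x̄)/τ₀ = (19.9813·0.598474 − 0.555556·17.5) / 0.042918 = 2.236059/0.042918 ≈ 52.1.

μ₀ = 52.1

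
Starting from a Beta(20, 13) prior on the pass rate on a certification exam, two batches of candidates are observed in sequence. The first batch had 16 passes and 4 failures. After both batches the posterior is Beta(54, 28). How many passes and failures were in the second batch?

Sequential conjugate updates are equivalent to a single update on the pooled data, so total successes = posterior α − prior α and total failures = posterior β − prior β.
Total across both batches: 54−20=34 passes, 28−13=15 failures.
Subtract the first batch: 34−16=18 passes and 15−4=11 failures.

18 passes and 11 failures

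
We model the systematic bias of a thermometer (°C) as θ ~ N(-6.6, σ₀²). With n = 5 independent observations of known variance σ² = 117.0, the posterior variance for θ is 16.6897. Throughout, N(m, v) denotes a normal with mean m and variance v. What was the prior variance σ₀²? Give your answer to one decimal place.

σ₀² = 58.2

For the Normal–Normal model with known σ², precisions add: τ_n = τ₀ + n/σ².
So 1/σ₀² = 1/16.6897 − 5/117.0 = 0.059917 − 0.042735 = 0.017182.
Hence σ₀² = 1/0.017182 ≈ 58.2.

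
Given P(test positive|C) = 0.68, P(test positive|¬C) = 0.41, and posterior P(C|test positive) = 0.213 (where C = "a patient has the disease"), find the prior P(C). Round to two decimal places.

P(C) = 0.14

In odds form, posterior odds = prior odds × likelihood ratio, so prior odds = posterior odds ÷ LR.
Posterior odds = 0.213/(1−0.213) = 0.2706. LR = 0.68/0.41 = 1.6585.
Prior odds = 0.2706/1.6585 = 0.1632, so P(C) = 0.1632/(1+0.1632) ≈ 0.14.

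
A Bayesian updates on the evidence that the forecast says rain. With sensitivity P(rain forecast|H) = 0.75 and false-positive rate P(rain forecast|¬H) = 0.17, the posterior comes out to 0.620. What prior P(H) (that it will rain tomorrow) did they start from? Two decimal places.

P(H) = 0.27

Bayes' rule in odds form gives O(H|E) = O(H)·[P(E|H)/P(E|¬H)], hence O(H) = O(H|E)/LR.
Posterior odds = 0.620/(1−0.620) = 1.6316. LR = 0.75/0.17 = 4.4118.
Prior odds = 1.6316/4.4118 = 0.3698, so P(H) = 0.3698/(1+0.3698) ≈ 0.27.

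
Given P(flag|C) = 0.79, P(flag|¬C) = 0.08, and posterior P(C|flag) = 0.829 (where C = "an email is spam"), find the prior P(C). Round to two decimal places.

P(C) = 0.33

In odds form, posterior odds = prior odds × likelihood ratio, so prior odds = posterior odds ÷ LR.
Posterior odds = 0.829/(1−0.829) = 4.8480. LR = 0.79/0.08 = 9.8750.
Prior odds = 4.8480/9.8750 = 0.4909, so P(C) = 0.4909/(1+0.4909) ≈ 0.33.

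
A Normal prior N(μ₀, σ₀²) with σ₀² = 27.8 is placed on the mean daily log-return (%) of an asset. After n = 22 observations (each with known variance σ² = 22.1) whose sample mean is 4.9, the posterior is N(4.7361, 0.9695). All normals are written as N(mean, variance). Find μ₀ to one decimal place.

μ₀ = 0.2

With known observation variance, the Normal–Normal posterior has precision τ_n = τ₀ + n/σ² and mean μ_n = (τ₀μ₀ + (n/σ²)x̄)/τ_n.
Here τ₀ = 1/27.8 = 0.035971 and τ_data = 22/22.1 = 0.995475, so τ_n = 1.031446.
Rearranging for μ₀: μ₀ = (μ_n·τ_n − τ_data·x̄)/τ₀ = (4.7361·1.031446 − 0.995475·4.9) / 0.035971 = 0.007204/0.035971 ≈ 0.2.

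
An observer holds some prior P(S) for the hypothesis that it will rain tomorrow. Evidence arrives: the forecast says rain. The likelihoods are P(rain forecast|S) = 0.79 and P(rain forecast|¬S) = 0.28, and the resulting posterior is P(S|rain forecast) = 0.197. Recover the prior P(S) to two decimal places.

Bayes' rule in odds form gives O(S|E) = O(S)·[P(E|S)/P(E|¬S)], hence O(S) = O(S|E)/LR.
Posterior odds = 0.197/(1−0.197) = 0.2453. LR = 0.79/0.28 = 2.8214.
Prior odds = 0.2453/2.8214 = 0.0869, so P(S) = 0.0869/(1+0.0869) ≈ 0.08.

P(S) = 0.08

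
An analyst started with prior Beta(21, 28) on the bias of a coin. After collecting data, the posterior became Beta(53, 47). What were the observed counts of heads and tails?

Under Beta–binomial conjugacy the posterior parameters are (α+s, β+f).
Match parameters: s=53−21=32, f=47−28=19.

32 heads and 19 tails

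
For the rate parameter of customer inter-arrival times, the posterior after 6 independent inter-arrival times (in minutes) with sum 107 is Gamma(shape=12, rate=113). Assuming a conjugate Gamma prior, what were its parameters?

For an exponential likelihood with a Gamma(α, β) prior on the rate, n observations with total T give posterior Gamma(α+n, β+T).
So α = 12 − 6 = 6 and β = 113 − 107 = 6.

Gamma(shape=6, rate=6)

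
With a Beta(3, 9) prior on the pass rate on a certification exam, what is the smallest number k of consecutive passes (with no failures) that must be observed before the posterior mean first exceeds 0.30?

After k passes and 0 failures the posterior is Beta(3+k, 9), with mean (3+k)/(3+9+k).
Set (3+k)/(12+k) > 0.30 and solve: k > (0.30·12 − 3)/(1 − 0.30) = 0.857.
The smallest integer exceeding 0.857 is 1.

k = 1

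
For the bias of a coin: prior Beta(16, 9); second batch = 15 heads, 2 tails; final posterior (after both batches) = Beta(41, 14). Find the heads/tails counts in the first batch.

Because Beta–binomial updating is additive in the counts, the combined data contributed (α_post−α_prior, β_post−β_prior) successes and failures.
Total across both batches: 41−16=25 heads, 14−9=5 tails.
Subtract the second batch: 25−15=10 heads and 5−2=3 tails.

10 heads and 3 tails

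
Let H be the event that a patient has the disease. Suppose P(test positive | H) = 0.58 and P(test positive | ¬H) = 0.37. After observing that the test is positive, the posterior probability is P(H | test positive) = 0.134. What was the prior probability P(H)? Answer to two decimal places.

P(H) = 0.09

Bayes' rule in odds form gives O(H|E) = O(H)·[P(E|H)/P(E|¬H)], hence O(H) = O(H|E)/LR.
Posterior odds = 0.134/(1−0.134) = 0.1547. LR = 0.58/0.37 = 1.5676.
Prior odds = 0.1547/1.5676 = 0.0987, so P(H) = 0.0987/(1+0.0987) ≈ 0.09.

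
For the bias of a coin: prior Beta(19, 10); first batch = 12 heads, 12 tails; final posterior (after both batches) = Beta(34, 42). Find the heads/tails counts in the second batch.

Because Beta–binomial updating is additive in the counts, the combined data contributed (α_post−α_prior, β_post−β_prior) successes and failures.
Total across both batches: 34−19=15 heads, 42−10=32 tails.
Subtract the first batch: 15−12=3 heads and 32−12=20 tails.

3 heads and 20 tails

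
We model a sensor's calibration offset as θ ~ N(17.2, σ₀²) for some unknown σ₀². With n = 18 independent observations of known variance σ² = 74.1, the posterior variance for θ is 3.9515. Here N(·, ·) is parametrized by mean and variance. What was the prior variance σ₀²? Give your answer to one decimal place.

Posterior precision equals prior precision plus data precision: 1/σ_n² = 1/σ₀² + n/σ².
So 1/σ₀² = 1/3.9515 − 18/74.1 = 0.253068 − 0.242915 = 0.010153.
Hence σ₀² = 1/0.010153 ≈ 98.5.

σ₀² = 98.5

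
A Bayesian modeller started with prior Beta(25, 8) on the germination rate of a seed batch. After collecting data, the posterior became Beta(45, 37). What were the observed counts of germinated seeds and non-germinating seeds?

Beta is conjugate to the binomial likelihood: posterior = Beta(a+s, b+f).
So s = 45 − 25 = 20 and f = 37 − 8 = 29.

20 germinated seeds and 29 non-germinating seeds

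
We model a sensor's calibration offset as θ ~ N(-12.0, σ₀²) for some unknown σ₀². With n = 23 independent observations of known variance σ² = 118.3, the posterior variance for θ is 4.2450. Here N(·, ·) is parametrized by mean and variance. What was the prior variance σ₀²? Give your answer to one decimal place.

For the Normal–Normal model with known σ², precisions add: τ_n = τ₀ + n/σ².
So 1/σ₀² = 1/4.2450 − 23/118.3 = 0.235571 − 0.194421 = 0.041150.
Hence σ₀² = 1/0.041150 ≈ 24.3.

σ₀² = 24.3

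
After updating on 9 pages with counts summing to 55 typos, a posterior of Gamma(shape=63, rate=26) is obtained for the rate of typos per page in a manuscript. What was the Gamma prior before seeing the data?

Gamma(shape=8, rate=17)

Gamma–Poisson conjugacy: posterior shape = α + Σxᵢ, posterior rate = β + n.
So α = 63 − 55 = 8 and β = 26 − 9 = 17.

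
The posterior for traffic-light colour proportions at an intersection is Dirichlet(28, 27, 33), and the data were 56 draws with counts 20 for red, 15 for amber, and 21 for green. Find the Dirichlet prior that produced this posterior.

For a Dirichlet(α) prior with multinomial counts c, the posterior is Dirichlet(α + c) componentwise.
Subtract each count from the matching posterior parameter: 28−20=8, 27−15=12, 33−21=12.

Dirichlet(8, 12, 12)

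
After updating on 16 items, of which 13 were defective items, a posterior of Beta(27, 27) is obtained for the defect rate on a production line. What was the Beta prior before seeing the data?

Beta is conjugate to the binomial likelihood: posterior = Beta(α+s, β+f).
So α = 27 − 13 = 14 and β = 27 − 3 = 24.

Beta(14, 24)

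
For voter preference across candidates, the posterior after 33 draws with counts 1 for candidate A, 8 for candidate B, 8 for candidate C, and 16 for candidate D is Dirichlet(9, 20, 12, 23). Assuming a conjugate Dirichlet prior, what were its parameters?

For a Dirichlet(α) prior with multinomial counts c, the posterior is Dirichlet(α + c) componentwise.
Subtract each count from the matching posterior parameter: 9−1=8, 20−8=12, 12−8=4, 23−16=7.

Dirichlet(8, 12, 4, 7)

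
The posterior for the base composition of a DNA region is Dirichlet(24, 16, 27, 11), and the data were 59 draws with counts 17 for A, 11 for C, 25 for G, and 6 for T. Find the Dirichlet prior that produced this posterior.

Dirichlet(7, 5, 2, 5)

For a Dirichlet(α) prior with multinomial counts c, the posterior is Dirichlet(α + c) componentwise.
Subtract each count from the matching posterior parameter: 24−17=7, 16−11=5, 27−25=2, 11−6=5.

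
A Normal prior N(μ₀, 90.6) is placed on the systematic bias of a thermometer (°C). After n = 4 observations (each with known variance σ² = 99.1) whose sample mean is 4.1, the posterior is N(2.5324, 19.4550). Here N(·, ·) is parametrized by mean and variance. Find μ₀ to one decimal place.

The posterior mean is a precision-weighted average: μ_n = (τ₀μ₀ + τ_data·x̄)/(τ₀+τ_data), with τ₀=1/σ₀² and τ_data=n/σ².
Here τ₀ = 1/90.6 = 0.011038 and τ_data = 4/99.1 = 0.040363, so τ_n = 0.051401.
Rearranging for μ₀: μ₀ = (μ_n·τ_n − τ_data·x̄)/τ₀ = (2.5324·0.051401 − 0.040363·4.1) / 0.011038 = -0.035320/0.011038 ≈ -3.2.

μ₀ = -3.2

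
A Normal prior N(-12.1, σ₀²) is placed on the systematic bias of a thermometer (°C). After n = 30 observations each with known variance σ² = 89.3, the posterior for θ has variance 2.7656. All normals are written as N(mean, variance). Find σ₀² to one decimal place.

Posterior precision equals prior precision plus data precision: 1/σ_n² = 1/σ₀² + n/σ².
So 1/σ₀² = 1/2.7656 − 30/89.3 = 0.361585 − 0.335946 = 0.025639.
Hence σ₀² = 1/0.025639 ≈ 39.0.

σ₀² = 39.0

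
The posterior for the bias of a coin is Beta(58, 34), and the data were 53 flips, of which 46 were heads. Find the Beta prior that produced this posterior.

Beta(12, 27)

Under Beta–binomial conjugacy the posterior parameters are (a+s, b+f).
Subtract the data counts: 58−46=12, 34−7=27.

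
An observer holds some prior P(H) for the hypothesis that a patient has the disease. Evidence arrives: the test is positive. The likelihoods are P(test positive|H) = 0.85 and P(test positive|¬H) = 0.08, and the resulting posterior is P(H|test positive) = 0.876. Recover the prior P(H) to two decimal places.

P(H) = 0.40

Bayes' rule in odds form gives O(H|E) = O(H)·[P(E|H)/P(E|¬H)], hence O(H) = O(H|E)/LR.
Posterior odds = 0.876/(1−0.876) = 7.0645. LR = 0.85/0.08 = 10.6250.
Prior odds = 7.0645/10.6250 = 0.6649, so P(H) = 0.6649/(1+0.6649) ≈ 0.40.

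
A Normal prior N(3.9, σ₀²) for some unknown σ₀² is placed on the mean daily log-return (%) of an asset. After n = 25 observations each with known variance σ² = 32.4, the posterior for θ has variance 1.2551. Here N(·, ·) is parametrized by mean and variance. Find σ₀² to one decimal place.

σ₀² = 39.8

Posterior precision equals prior precision plus data precision: 1/σ_n² = 1/σ₀² + n/σ².
So 1/σ₀² = 1/1.2551 − 25/32.4 = 0.796749 − 0.771605 = 0.025144.
Hence σ₀² = 1/0.025144 ≈ 39.8.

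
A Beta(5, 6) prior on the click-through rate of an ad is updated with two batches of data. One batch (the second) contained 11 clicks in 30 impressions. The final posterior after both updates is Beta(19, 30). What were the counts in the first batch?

Because Beta–binomial updating is additive in the counts, the combined data contributed (α_post−α_prior, β_post−β_prior) successes and failures.
Total across both batches: 19−5=14 clicks, 30−6=24 non-clicks.
Subtract the second batch: 14−11=3 clicks and 24−19=5 non-clicks.

3 clicks and 5 non-clicks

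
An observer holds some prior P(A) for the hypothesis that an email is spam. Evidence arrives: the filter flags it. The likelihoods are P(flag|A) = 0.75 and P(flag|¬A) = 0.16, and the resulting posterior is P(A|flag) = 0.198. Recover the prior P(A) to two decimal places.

Bayes' rule in odds form gives O(A|E) = O(A)·[P(E|A)/P(E|¬A)], hence O(A) = O(A|E)/LR.
Posterior odds = 0.198/(1−0.198) = 0.2469. LR = 0.75/0.16 = 4.6875.
Prior odds = 0.2469/4.6875 = 0.0527, so P(A) = 0.0527/(1+0.0527) ≈ 0.05.

P(A) = 0.05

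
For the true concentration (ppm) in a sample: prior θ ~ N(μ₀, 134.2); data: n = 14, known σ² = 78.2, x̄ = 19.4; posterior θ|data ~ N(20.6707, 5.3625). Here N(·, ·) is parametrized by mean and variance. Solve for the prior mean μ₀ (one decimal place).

The posterior mean is a precision-weighted average: μ_n = (τ₀μ₀ + τ_data·x̄)/(τ₀+τ_data), with τ₀=1/σ₀² and τ_data=n/σ².
Here τ₀ = 1/134.2 = 0.007452 and τ_data = 14/78.2 = 0.179028, so τ_n = 0.186480.
Rearranging for μ₀: μ₀ = (μ_n·τ_n − τ_data·x̄)/τ₀ = (20.6707·0.186480 − 0.179028·19.4) / 0.007452 = 0.381529/0.007452 ≈ 51.2.

μ₀ = 51.2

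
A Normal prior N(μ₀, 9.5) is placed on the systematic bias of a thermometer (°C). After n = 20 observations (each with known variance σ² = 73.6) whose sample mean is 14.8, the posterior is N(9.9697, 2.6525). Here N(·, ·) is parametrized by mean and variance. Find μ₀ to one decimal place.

μ₀ = -2.5

The posterior mean is a precision-weighted average: μ_n = (τ₀μ₀ + τ_data·x̄)/(τ₀+τ_data), with τ₀=1/σ₀² and τ_data=n/σ².
Here τ₀ = 1/9.5 = 0.105263 and τ_data = 20/73.6 = 0.271739, so τ_n = 0.377002.
Rearranging for μ₀: μ₀ = (μ_n·τ_n − τ_data·x̄)/τ₀ = (9.9697·0.377002 − 0.271739·14.8) / 0.105263 = -0.263140/0.105263 ≈ -2.5.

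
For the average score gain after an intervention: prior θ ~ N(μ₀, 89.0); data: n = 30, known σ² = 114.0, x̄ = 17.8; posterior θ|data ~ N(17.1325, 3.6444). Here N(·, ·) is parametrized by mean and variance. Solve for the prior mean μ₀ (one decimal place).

μ₀ = 1.5

The posterior mean is a precision-weighted average: μ_n = (τ₀μ₀ + τ_data·x̄)/(τ₀+τ_data), with τ₀=1/σ₀² and τ_data=n/σ².
Here τ₀ = 1/89.0 = 0.011236 and τ_data = 30/114.0 = 0.263158, so τ_n = 0.274394.
Rearranging for μ₀: μ₀ = (μ_n·τ_n − τ_data·x̄)/τ₀ = (17.1325·0.274394 − 0.263158·17.8) / 0.011236 = 0.016843/0.011236 ≈ 1.5.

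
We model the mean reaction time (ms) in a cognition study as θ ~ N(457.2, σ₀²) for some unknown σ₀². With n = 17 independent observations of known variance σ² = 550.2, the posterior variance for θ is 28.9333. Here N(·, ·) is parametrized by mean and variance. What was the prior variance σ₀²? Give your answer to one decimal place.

σ₀² = 272.9

Posterior precision equals prior precision plus data precision: 1/σ_n² = 1/σ₀² + n/σ².
So 1/σ₀² = 1/28.9333 − 17/550.2 = 0.034562 − 0.030898 = 0.003664.
Hence σ₀² = 1/0.003664 ≈ 272.9.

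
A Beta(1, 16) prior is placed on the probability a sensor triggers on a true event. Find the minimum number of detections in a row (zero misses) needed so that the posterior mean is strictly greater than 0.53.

After k detections and 0 misses the posterior is Beta(1+k, 16), with mean (1+k)/(1+16+k).
Set (1+k)/(17+k) > 0.53 and solve: k > (0.53·17 − 1)/(1 − 0.53) = 17.043.
The smallest integer exceeding 17.043 is 18.

k = 18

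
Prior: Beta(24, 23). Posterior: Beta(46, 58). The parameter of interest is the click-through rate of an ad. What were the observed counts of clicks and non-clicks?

22 clicks and 35 non-clicks

A Beta(a, b) prior with s successes and f failures in binomial data gives a Beta(a+s, b+f) posterior.
Match parameters: s=46−24=22, f=58−23=35.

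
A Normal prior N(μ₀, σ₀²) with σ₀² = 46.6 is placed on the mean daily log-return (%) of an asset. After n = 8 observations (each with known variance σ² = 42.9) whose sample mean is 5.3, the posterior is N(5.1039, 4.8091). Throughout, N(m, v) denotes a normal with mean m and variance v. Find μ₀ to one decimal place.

With known observation variance, the Normal–Normal posterior has precision τ_n = τ₀ + n/σ² and mean μ_n = (τ₀μ₀ + (n/σ²)x̄)/τ_n.
Here τ₀ = 1/46.6 = 0.021459 and τ_data = 8/42.9 = 0.186480, so τ_n = 0.207939.
Rearranging for μ₀: μ₀ = (μ_n·τ_n − τ_data·x̄)/τ₀ = (5.1039·0.207939 − 0.186480·5.3) / 0.021459 = 0.072956/0.021459 ≈ 3.4.

μ₀ = 3.4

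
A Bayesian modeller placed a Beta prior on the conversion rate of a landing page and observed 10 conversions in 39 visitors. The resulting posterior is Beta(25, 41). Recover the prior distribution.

Under Beta–binomial conjugacy the posterior parameters are (a+s, b+f).
Subtract the data counts: 25−10=15, 41−29=12.

Beta(15, 12)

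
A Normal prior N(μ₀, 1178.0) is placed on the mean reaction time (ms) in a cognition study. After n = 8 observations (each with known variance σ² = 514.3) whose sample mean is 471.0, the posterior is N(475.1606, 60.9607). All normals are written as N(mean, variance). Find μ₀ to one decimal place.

μ₀ = 551.4

The posterior mean is a precision-weighted average: μ_n = (τ₀μ₀ + τ_data·x̄)/(τ₀+τ_data), with τ₀=1/σ₀² and τ_data=n/σ².
Here τ₀ = 1/1178.0 = 0.000849 and τ_data = 8/514.3 = 0.015555, so τ_n = 0.016404.
Rearranging for μ₀: μ₀ = (μ_n·τ_n − τ_data·x̄)/τ₀ = (475.1606·0.016404 − 0.015555·471.0) / 0.000849 = 0.468129/0.000849 ≈ 551.4.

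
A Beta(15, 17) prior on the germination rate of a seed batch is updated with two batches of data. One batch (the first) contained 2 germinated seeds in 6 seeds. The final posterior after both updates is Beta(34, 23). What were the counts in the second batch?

17 germinated seeds and 2 non-germinating seeds

Because Beta–binomial updating is additive in the counts, the combined data contributed (α_post−α_prior, β_post−β_prior) successes and failures.
Total across both batches: 34−15=19 germinated seeds, 23−17=6 non-germinating seeds.
Subtract the first batch: 19−2=17 germinated seeds and 6−4=2 non-germinating seeds.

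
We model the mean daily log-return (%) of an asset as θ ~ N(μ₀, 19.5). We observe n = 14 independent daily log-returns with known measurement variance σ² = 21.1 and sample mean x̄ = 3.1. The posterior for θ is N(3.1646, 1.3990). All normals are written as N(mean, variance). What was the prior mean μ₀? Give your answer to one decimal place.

With known observation variance, the Normal–Normal posterior has precision τ_n = τ₀ + n/σ² and mean μ_n = (τ₀μ₀ + (n/σ²)x̄)/τ_n.
Here τ₀ = 1/19.5 = 0.051282 and τ_data = 14/21.1 = 0.663507, so τ_n = 0.714789.
Rearranging for μ₀: μ₀ = (μ_n·τ_n − τ_data·x̄)/τ₀ = (3.1646·0.714789 − 0.663507·3.1) / 0.051282 = 0.205150/0.051282 ≈ 4.0.

μ₀ = 4.0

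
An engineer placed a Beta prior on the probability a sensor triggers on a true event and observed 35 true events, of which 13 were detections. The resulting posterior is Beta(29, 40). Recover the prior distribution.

Beta is conjugate to the binomial likelihood: posterior = Beta(α+s, β+f).
So α = 29 − 13 = 16 and β = 40 − 22 = 18.

Beta(16, 18)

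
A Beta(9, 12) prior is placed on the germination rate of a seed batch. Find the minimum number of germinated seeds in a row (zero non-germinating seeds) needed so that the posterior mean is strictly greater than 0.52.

k = 5

After k germinated seeds and 0 non-germinating seeds the posterior is Beta(9+k, 12), with mean (9+k)/(9+12+k).
Set (9+k)/(21+k) > 0.52 and solve: k > (0.52·21 − 9)/(1 − 0.52) = 4.000.
The smallest integer exceeding 4.000 is 5.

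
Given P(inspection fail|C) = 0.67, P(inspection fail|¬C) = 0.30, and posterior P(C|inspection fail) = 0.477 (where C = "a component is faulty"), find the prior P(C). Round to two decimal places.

P(C) = 0.29

Bayes' rule in odds form gives O(C|E) = O(C)·[P(E|C)/P(E|¬C)], hence O(C) = O(C|E)/LR.
Posterior odds = 0.477/(1−0.477) = 0.9120. LR = 0.67/0.30 = 2.2333.
Prior odds = 0.9120/2.2333 = 0.4084, so P(C) = 0.4084/(1+0.4084) ≈ 0.29.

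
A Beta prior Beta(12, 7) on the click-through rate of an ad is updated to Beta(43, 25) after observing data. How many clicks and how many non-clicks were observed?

31 clicks and 18 non-clicks

Under Beta–binomial conjugacy the posterior parameters are (a+s, b+f).
So s = 43 − 12 = 31 and f = 25 − 7 = 18.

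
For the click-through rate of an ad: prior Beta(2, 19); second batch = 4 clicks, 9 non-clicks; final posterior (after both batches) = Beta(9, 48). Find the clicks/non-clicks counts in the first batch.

Sequential conjugate updates are equivalent to a single update on the pooled data, so total successes = posterior α − prior α and total failures = posterior β − prior β.
Total across both batches: 9−2=7 clicks, 48−19=29 non-clicks.
Subtract the second batch: 7−4=3 clicks and 29−9=20 non-clicks.

3 clicks and 20 non-clicks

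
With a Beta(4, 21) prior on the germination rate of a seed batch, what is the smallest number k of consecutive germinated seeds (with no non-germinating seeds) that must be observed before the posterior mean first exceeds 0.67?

After k germinated seeds and 0 non-germinating seeds the posterior is Beta(4+k, 21), with mean (4+k)/(4+21+k).
Set (4+k)/(25+k) > 0.67 and solve: k > (0.67·25 − 4)/(1 − 0.67) = 38.636.
The smallest integer exceeding 38.636 is 39, and checking k=39: (43)/(64) = 0.6719 > 0.67.

k = 39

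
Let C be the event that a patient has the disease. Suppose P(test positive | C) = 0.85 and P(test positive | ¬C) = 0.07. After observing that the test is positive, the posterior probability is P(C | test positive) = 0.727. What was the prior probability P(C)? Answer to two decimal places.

P(C) = 0.18

In odds form, posterior odds = prior odds × likelihood ratio, so prior odds = posterior odds ÷ LR.
Posterior odds = 0.727/(1−0.727) = 2.6630. LR = 0.85/0.07 = 12.1429.
Prior odds = 2.6630/12.1429 = 0.2193, so P(C) = 0.2193/(1+0.2193) ≈ 0.18.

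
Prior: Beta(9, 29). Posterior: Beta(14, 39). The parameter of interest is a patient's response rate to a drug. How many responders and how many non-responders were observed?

Under Beta–binomial conjugacy the posterior parameters are (a+s, b+f).
Match parameters: s=14−9=5, f=39−29=10.

5 responders and 10 non-responders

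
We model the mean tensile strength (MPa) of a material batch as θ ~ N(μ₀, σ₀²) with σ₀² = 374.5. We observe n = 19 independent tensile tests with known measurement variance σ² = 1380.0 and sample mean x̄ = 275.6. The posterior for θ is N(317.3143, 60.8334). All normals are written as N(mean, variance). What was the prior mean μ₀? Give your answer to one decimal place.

The posterior mean is a precision-weighted average: μ_n = (τ₀μ₀ + τ_data·x̄)/(τ₀+τ_data), with τ₀=1/σ₀² and τ_data=n/σ².
Here τ₀ = 1/374.5 = 0.002670 and τ_data = 19/1380.0 = 0.013768, so τ_n = 0.016438.
Rearranging for μ₀: μ₀ = (μ_n·τ_n − τ_data·x̄)/τ₀ = (317.3143·0.016438 − 0.013768·275.6) / 0.002670 = 1.421552/0.002670 ≈ 532.4.

μ₀ = 532.4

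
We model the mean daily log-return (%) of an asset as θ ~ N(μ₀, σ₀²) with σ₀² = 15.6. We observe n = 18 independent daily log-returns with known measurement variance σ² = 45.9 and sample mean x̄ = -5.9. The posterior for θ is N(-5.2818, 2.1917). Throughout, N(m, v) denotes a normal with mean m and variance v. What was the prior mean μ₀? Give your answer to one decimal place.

With known observation variance, the Normal–Normal posterior has precision τ_n = τ₀ + n/σ² and mean μ_n = (τ₀μ₀ + (n/σ²)x̄)/τ_n.
Here τ₀ = 1/15.6 = 0.064103 and τ_data = 18/45.9 = 0.392157, so τ_n = 0.456260.
Rearranging for μ₀: μ₀ = (μ_n·τ_n − τ_data·x̄)/τ₀ = (-5.2818·0.456260 − 0.392157·-5.9) / 0.064103 = -0.096148/0.064103 ≈ -1.5.

μ₀ = -1.5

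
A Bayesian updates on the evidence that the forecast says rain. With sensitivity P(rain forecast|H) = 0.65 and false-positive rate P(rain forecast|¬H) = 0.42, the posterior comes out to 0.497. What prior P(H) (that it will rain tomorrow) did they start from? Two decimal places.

Bayes' rule in odds form gives O(H|E) = O(H)·[P(E|H)/P(E|¬H)], hence O(H) = O(H|E)/LR.
Posterior odds = 0.497/(1−0.497) = 0.9881. LR = 0.65/0.42 = 1.5476.
Prior odds = 0.9881/1.5476 = 0.6385, so P(H) = 0.6385/(1+0.6385) ≈ 0.39.

P(H) = 0.39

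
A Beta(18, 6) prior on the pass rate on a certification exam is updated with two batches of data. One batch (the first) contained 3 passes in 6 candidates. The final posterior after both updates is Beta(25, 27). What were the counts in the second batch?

Because Beta–binomial updating is additive in the counts, the combined data contributed (α_post−α_prior, β_post−β_prior) successes and failures.
Total across both batches: 25−18=7 passes, 27−6=21 failures.
Subtract the first batch: 7−3=4 passes and 21−3=18 failures.

4 passes and 18 failures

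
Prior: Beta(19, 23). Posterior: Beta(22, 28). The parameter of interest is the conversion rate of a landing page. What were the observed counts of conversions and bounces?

3 conversions and 5 bounces

A Beta(a, b) prior with s successes and f failures in binomial data gives a Beta(a+s, b+f) posterior.
So s = 22 − 19 = 3 and f = 28 − 23 = 5.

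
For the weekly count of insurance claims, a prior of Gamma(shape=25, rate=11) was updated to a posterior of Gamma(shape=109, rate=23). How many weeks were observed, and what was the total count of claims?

A Gamma(α, β) prior (rate parametrization) on a Poisson rate with n observations summing to S gives posterior Gamma(α+S, β+n).
Matching: Σxᵢ = 109 − 25 = 84 and n = 23 − 11 = 12.

n = 12 weeks with total 84 claims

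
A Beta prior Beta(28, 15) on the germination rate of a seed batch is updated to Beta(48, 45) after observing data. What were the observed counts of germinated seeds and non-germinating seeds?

A Beta(α, β) prior with s successes and f failures in binomial data gives a Beta(α+s, β+f) posterior.
So s = 48 − 28 = 20 and f = 45 − 15 = 30.

20 germinated seeds and 30 non-germinating seeds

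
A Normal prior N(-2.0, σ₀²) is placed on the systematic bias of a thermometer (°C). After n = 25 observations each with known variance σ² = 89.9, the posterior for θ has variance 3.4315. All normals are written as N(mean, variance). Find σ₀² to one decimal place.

For the Normal–Normal model with known σ², precisions add: τ_n = τ₀ + n/σ².
So 1/σ₀² = 1/3.4315 − 25/89.9 = 0.291418 − 0.278087 = 0.013331.
Hence σ₀² = 1/0.013331 ≈ 75.0.

σ₀² = 75.0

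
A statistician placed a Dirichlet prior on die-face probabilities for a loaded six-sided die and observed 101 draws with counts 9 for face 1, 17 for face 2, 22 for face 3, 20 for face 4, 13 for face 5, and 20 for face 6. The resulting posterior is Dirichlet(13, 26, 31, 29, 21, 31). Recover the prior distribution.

For a Dirichlet(α) prior with multinomial counts c, the posterior is Dirichlet(α + c) componentwise.
Subtract each count from the matching posterior parameter: 13−9=4, 26−17=9, 31−22=9, 29−20=9, 21−13=8, 31−20=11.

Dirichlet(4, 9, 9, 9, 8, 11)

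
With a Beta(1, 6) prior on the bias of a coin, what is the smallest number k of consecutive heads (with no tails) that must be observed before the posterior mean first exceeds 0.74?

k = 17

After k heads and 0 tails the posterior is Beta(1+k, 6), with mean (1+k)/(1+6+k).
Set (1+k)/(7+k) > 0.74 and solve: k > (0.74·7 − 1)/(1 − 0.74) = 16.077.
The smallest integer exceeding 16.077 is 17, and checking k=17: (18)/(24) = 0.7500 > 0.74.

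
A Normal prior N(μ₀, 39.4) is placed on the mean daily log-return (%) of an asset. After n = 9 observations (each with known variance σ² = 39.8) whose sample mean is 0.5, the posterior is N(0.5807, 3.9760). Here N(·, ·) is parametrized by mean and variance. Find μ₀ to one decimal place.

With known observation variance, the Normal–Normal posterior has precision τ_n = τ₀ + n/σ² and mean μ_n = (τ₀μ₀ + (n/σ²)x̄)/τ_n.
Here τ₀ = 1/39.4 = 0.025381 and τ_data = 9/39.8 = 0.226131, so τ_n = 0.251512.
Rearranging for μ₀: μ₀ = (μ_n·τ_n − τ_data·x̄)/τ₀ = (0.5807·0.251512 − 0.226131·0.5) / 0.025381 = 0.032988/0.025381 ≈ 1.3.

μ₀ = 1.3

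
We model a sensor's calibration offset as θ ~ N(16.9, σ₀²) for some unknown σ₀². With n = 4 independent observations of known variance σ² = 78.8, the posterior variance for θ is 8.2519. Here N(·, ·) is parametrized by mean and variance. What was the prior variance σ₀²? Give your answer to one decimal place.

Posterior precision equals prior precision plus data precision: 1/σ_n² = 1/σ₀² + n/σ².
So 1/σ₀² = 1/8.2519 − 4/78.8 = 0.121184 − 0.050761 = 0.070423.
Hence σ₀² = 1/0.070423 ≈ 14.2.

σ₀² = 14.2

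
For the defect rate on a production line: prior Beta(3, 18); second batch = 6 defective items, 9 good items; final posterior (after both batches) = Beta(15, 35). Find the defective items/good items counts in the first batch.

Because Beta–binomial updating is additive in the counts, the combined data contributed (α_post−α_prior, β_post−β_prior) successes and failures.
Total across both batches: 15−3=12 defective items, 35−18=17 good items.
Subtract the second batch: 12−6=6 defective items and 17−9=8 good items.

6 defective items and 8 good items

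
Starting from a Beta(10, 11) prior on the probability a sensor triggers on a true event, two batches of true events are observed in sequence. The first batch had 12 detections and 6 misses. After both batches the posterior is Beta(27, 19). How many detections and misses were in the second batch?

5 detections and 2 misses

Because Beta–binomial updating is additive in the counts, the combined data contributed (α_post−α_prior, β_post−β_prior) successes and failures.
Total across both batches: 27−10=17 detections, 19−11=8 misses.
Subtract the first batch: 17−12=5 detections and 8−6=2 misses.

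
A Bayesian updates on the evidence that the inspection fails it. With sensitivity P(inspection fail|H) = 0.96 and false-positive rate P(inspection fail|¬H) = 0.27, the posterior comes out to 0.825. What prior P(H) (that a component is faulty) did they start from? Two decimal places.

P(H) = 0.57

Bayes' rule in odds form gives O(H|E) = O(H)·[P(E|H)/P(E|¬H)], hence O(H) = O(H|E)/LR.
Posterior odds = 0.825/(1−0.825) = 4.7143. LR = 0.96/0.27 = 3.5556.
Prior odds = 4.7143/3.5556 = 1.3259, so P(H) = 1.3259/(1+1.3259) ≈ 0.57.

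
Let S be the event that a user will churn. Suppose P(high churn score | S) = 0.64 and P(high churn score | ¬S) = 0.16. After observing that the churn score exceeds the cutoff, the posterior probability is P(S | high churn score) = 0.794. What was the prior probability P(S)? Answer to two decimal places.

P(S) = 0.49

In odds form, posterior odds = prior odds × likelihood ratio, so prior odds = posterior odds ÷ LR.
Posterior odds = 0.794/(1−0.794) = 3.8544. LR = 0.64/0.16 = 4.0000.
Prior odds = 3.8544/4.0000 = 0.9636, so P(S) = 0.9636/(1+0.9636) ≈ 0.49.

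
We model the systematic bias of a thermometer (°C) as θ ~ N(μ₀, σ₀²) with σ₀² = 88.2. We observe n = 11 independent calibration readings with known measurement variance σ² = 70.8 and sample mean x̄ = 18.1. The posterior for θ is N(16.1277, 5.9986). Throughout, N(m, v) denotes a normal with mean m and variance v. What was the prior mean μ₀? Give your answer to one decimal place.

μ₀ = -10.9

With known observation variance, the Normal–Normal posterior has precision τ_n = τ₀ + n/σ² and mean μ_n = (τ₀μ₀ + (n/σ²)x̄)/τ_n.
Here τ₀ = 1/88.2 = 0.011338 and τ_data = 11/70.8 = 0.155367, so τ_n = 0.166705.
Rearranging for μ₀: μ₀ = (μ_n·τ_n − τ_data·x̄)/τ₀ = (16.1277·0.166705 − 0.155367·18.1) / 0.011338 = -0.123574/0.011338 ≈ -10.9.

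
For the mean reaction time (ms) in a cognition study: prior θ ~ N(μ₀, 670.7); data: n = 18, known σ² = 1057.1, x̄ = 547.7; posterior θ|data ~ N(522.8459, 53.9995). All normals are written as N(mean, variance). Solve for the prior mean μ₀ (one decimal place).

μ₀ = 239.0

With known observation variance, the Normal–Normal posterior has precision τ_n = τ₀ + n/σ² and mean μ_n = (τ₀μ₀ + (n/σ²)x̄)/τ_n.
Here τ₀ = 1/670.7 = 0.001491 and τ_data = 18/1057.1 = 0.017028, so τ_n = 0.018519.
Rearranging for μ₀: μ₀ = (μ_n·τ_n − τ_data·x̄)/τ₀ = (522.8459·0.018519 − 0.017028·547.7) / 0.001491 = 0.356348/0.001491 ≈ 239.0.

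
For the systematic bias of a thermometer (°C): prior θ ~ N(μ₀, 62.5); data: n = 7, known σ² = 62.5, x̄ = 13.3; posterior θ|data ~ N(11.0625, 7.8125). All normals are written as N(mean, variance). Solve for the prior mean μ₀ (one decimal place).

μ₀ = -4.6

The posterior mean is a precision-weighted average: μ_n = (τ₀μ₀ + τ_data·x̄)/(τ₀+τ_data), with τ₀=1/σ₀² and τ_data=n/σ².
Here τ₀ = 1/62.5 = 0.016000 and τ_data = 7/62.5 = 0.112000, so τ_n = 0.128000.
Rearranging for μ₀: μ₀ = (μ_n·τ_n − τ_data·x̄)/τ₀ = (11.0625·0.128000 − 0.112000·13.3) / 0.016000 = -0.073600/0.016000 ≈ -4.6.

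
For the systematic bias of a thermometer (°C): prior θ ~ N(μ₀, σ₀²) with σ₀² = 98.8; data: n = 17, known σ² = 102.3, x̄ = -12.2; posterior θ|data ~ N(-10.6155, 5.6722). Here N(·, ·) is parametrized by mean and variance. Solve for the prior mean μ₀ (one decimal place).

With known observation variance, the Normal–Normal posterior has precision τ_n = τ₀ + n/σ² and mean μ_n = (τ₀μ₀ + (n/σ²)x̄)/τ_n.
Here τ₀ = 1/98.8 = 0.010121 and τ_data = 17/102.3 = 0.166178, so τ_n = 0.176299.
Rearranging for μ₀: μ₀ = (μ_n·τ_n − τ_data·x̄)/τ₀ = (-10.6155·0.176299 − 0.166178·-12.2) / 0.010121 = 0.155870/0.010121 ≈ 15.4.

μ₀ = 15.4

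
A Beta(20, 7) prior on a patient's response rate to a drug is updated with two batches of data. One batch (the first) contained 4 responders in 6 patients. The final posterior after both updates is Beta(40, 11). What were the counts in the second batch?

16 responders and 2 non-responders

Sequential conjugate updates are equivalent to a single update on the pooled data, so total successes = posterior α − prior α and total failures = posterior β − prior β.
Total across both batches: 40−20=20 responders, 11−7=4 non-responders.
Subtract the first batch: 20−4=16 responders and 4−2=2 non-responders.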